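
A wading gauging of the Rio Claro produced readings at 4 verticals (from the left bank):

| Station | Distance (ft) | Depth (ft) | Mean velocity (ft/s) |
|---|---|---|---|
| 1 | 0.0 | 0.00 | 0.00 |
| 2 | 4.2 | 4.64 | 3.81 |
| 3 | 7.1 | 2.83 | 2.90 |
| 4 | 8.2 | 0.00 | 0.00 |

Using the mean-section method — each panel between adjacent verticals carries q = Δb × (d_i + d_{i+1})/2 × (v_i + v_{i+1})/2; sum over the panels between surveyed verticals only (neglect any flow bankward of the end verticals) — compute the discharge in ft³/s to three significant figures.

Panel 1-2: Δb = 4.2 ft, d̄ = (0.00+4.64)/2 = 2.32, v̄ = (0.00+3.81)/2 = 1.905 → q = 4.2×2.32×1.905 = 18.56 ft³/s
Panel 2-3: Δb = 2.9 ft, d̄ = (4.64+2.83)/2 = 3.735, v̄ = (3.81+2.90)/2 = 3.355 → q = 2.9×3.735×3.355 = 36.34 ft³/s
Panel 3-4: Δb = 1.1 ft, d̄ = (2.83+0.00)/2 = 1.415, v̄ = (2.90+0.00)/2 = 1.45 → q = 1.1×1.415×1.45 = 2.257 ft³/s
Q = Σ q = 57.16 ft³/s

57.2 ft³/s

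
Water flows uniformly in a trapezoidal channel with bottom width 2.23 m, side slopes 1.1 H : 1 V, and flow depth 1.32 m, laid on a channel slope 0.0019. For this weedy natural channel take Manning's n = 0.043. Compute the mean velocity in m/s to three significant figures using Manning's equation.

A = (b + z·y)·y = (2.23 + 1.1×1.32)×1.32 = 4.860 m²
P = b + 2y√(1+z²) = 2.23 + 2×1.32×√(1+1.1²) = 6.155 m
R = A/P = 4.860/6.155 = 0.7897 m
Q = (1/n)·A·R^(2/3)·S^(1/2) = (1/0.043) × 4.860 × 0.7897^(2/3) × 0.0019^(1/2) = 4.209 m³/s
V = Q/A = 4.209/4.860 = 0.8661 m/s

0.866 m/s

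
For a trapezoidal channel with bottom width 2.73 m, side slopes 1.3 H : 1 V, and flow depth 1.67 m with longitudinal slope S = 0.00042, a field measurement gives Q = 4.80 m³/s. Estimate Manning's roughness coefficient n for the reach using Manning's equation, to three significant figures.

0.0349

A = (b + z·y)·y = (2.73 + 1.3×1.67)×1.67 = 8.185 m²
P = b + 2y√(1+z²) = 2.73 + 2×1.67×√(1+1.3²) = 8.208 m
R = A/P = 8.185/8.208 = 0.9972 m
n = (1/Q)·A·R^(2/3)·S^(1/2) = (1/4.80) × 8.185 × 0.9981 × 0.02049 = 0.03488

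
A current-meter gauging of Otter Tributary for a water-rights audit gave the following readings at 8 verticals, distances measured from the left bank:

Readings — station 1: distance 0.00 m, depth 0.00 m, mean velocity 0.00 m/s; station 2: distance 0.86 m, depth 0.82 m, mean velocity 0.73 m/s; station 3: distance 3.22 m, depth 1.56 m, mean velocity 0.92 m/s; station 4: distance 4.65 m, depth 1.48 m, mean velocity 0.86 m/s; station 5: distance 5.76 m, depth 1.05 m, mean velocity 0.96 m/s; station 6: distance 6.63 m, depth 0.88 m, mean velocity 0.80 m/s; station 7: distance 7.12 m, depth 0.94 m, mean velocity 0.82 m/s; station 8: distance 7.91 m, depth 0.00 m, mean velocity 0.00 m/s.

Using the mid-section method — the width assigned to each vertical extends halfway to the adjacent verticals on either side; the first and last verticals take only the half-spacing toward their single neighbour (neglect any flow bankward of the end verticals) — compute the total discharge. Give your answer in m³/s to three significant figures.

w_2 = (3.22 − 0.00)/2 = 1.61 m; q_2 = 0.73 × 0.82 × 1.61 = 0.9637 m³/s
w_3 = (4.65 − 0.86)/2 = 1.895 m; q_3 = 0.92 × 1.56 × 1.895 = 2.720 m³/s
w_4 = (5.76 − 3.22)/2 = 1.27 m; q_4 = 0.86 × 1.48 × 1.27 = 1.616 m³/s
w_5 = (6.63 − 4.65)/2 = 0.99 m; q_5 = 0.96 × 1.05 × 0.99 = 0.9979 m³/s
w_6 = (7.12 − 5.76)/2 = 0.68 m; q_6 = 0.80 × 0.88 × 0.68 = 0.4787 m³/s
w_7 = (7.91 − 6.63)/2 = 0.64 m; q_7 = 0.82 × 0.94 × 0.64 = 0.4933 m³/s
Stations 1, 8 contribute zero (depth or velocity is 0).
Q = Σ qᵢ = 7.270 m³/s

7.27 m³/s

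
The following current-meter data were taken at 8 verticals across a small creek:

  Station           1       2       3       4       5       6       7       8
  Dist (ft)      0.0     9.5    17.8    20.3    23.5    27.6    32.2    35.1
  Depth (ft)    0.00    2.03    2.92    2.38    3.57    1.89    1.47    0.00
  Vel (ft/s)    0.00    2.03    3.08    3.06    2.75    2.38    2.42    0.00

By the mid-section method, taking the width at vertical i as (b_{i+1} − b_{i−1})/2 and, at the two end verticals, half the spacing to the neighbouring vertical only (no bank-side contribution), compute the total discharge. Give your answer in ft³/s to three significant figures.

175 ft³/s

w_2 = (17.8 − 0.0)/2 = 8.9 ft; q_2 = 2.03 × 2.03 × 8.9 = 36.68 ft³/s
w_3 = (20.3 − 9.5)/2 = 5.4 ft; q_3 = 3.08 × 2.92 × 5.4 = 48.57 ft³/s
w_4 = (23.5 − 17.8)/2 = 2.85 ft; q_4 = 3.06 × 2.38 × 2.85 = 20.76 ft³/s
w_5 = (27.6 − 20.3)/2 = 3.65 ft; q_5 = 2.75 × 3.57 × 3.65 = 35.83 ft³/s
w_6 = (32.2 − 23.5)/2 = 4.35 ft; q_6 = 2.38 × 1.89 × 4.35 = 19.57 ft³/s
w_7 = (35.1 − 27.6)/2 = 3.75 ft; q_7 = 2.42 × 1.47 × 3.75 = 13.34 ft³/s
Stations 1, 8 contribute zero (depth or velocity is 0).
Q = Σ qᵢ = 174.7 ft³/s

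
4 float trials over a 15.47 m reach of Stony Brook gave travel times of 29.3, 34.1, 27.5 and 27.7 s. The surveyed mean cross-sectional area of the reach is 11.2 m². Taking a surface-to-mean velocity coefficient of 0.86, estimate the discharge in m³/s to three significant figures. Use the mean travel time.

t̄ = (29.3 + 34.1 + 27.5 + 27.7) / 4 = 29.65 s
v_surface = L / t̄ = 15.47 / 29.65 = 0.5218 m/s
v_mean = 0.86 × 0.5218 = 0.4487 m/s
Q = A × v_mean = 11.2 × 0.4487 = 5.026 m³/s

5.03 m³/s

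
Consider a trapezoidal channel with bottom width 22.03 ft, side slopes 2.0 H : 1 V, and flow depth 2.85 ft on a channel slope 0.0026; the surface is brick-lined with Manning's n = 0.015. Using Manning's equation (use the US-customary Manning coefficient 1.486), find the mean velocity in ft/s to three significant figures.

8.73 ft/s

A = (b + z·y)·y = (22.03 + 2.0×2.85)×2.85 = 79.03 ft²
P = b + 2y√(1+z²) = 22.03 + 2×2.85×√(1+2.0²) = 34.78 ft
R = A/P = 79.03/34.78 = 2.273 ft
Q = (1.486/n)·A·R^(2/3)·S^(1/2) = (1.486/0.015) × 79.03 × 2.273^(2/3) × 0.0026^(1/2) = 690.1 ft³/s
V = Q/A = 690.1/79.03 = 8.732 ft/s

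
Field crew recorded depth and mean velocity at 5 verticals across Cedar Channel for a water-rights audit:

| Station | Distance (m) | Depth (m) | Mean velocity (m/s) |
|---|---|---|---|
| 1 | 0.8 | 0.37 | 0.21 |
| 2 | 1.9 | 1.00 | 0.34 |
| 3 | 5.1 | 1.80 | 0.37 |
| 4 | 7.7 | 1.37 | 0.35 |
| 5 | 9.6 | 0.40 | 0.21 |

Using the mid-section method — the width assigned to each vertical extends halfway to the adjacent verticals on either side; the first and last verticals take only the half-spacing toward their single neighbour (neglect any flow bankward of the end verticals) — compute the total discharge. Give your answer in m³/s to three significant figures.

w_1 = (1.9 − 0.8)/2 = 0.55 m; q_1 = 0.21 × 0.37 × 0.55 = 0.04274 m³/s
w_2 = (5.1 − 0.8)/2 = 2.15 m; q_2 = 0.34 × 1.00 × 2.15 = 0.7310 m³/s
w_3 = (7.7 − 1.9)/2 = 2.9 m; q_3 = 0.37 × 1.80 × 2.9 = 1.931 m³/s
w_4 = (9.6 − 5.1)/2 = 2.25 m; q_4 = 0.35 × 1.37 × 2.25 = 1.079 m³/s
w_5 = (9.6 − 7.7)/2 = 0.95 m; q_5 = 0.21 × 0.40 × 0.95 = 0.07980 m³/s
Q = Σ qᵢ = 3.864 m³/s

3.86 m³/s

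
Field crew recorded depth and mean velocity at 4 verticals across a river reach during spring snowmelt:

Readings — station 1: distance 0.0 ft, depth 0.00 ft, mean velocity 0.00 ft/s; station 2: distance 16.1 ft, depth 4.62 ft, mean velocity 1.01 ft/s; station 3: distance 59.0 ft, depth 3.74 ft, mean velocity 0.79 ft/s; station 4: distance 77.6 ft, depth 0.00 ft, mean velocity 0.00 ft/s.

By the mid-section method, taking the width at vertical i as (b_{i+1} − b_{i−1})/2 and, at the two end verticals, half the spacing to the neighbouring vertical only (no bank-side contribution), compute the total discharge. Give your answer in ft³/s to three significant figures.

w_2 = (59.0 − 0.0)/2 = 29.5 ft; q_2 = 1.01 × 4.62 × 29.5 = 137.7 ft³/s
w_3 = (77.6 − 16.1)/2 = 30.75 ft; q_3 = 0.79 × 3.74 × 30.75 = 90.85 ft³/s
Stations 1, 4 contribute zero (depth or velocity is 0).
Q = Σ qᵢ = 228.5 ft³/s

229 ft³/s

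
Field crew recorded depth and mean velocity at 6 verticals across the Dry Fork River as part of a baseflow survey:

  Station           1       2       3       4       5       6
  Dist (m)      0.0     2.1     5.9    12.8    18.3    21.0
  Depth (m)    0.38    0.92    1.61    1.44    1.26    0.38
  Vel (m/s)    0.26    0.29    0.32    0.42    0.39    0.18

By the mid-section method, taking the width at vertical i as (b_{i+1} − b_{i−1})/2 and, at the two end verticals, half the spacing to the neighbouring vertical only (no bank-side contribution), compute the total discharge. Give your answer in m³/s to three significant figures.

w_1 = (2.1 − 0.0)/2 = 1.05 m; q_1 = 0.26 × 0.38 × 1.05 = 0.1037 m³/s
w_2 = (5.9 − 0.0)/2 = 2.95 m; q_2 = 0.29 × 0.92 × 2.95 = 0.7871 m³/s
w_3 = (12.8 − 2.1)/2 = 5.35 m; q_3 = 0.32 × 1.61 × 5.35 = 2.756 m³/s
w_4 = (18.3 − 5.9)/2 = 6.2 m; q_4 = 0.42 × 1.44 × 6.2 = 3.750 m³/s
w_5 = (21.0 − 12.8)/2 = 4.1 m; q_5 = 0.39 × 1.26 × 4.1 = 2.015 m³/s
w_6 = (21.0 − 18.3)/2 = 1.35 m; q_6 = 0.18 × 0.38 × 1.35 = 0.09234 m³/s
Q = Σ qᵢ = 9.504 m³/s

9.50 m³/s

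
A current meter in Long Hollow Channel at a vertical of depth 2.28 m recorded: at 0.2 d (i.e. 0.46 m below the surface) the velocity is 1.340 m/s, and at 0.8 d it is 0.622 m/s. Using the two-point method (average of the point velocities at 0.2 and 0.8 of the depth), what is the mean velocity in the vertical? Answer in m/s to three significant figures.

0.981 m/s

v̄ = (1.340 + 0.622) / 2 = 0.9810 m/s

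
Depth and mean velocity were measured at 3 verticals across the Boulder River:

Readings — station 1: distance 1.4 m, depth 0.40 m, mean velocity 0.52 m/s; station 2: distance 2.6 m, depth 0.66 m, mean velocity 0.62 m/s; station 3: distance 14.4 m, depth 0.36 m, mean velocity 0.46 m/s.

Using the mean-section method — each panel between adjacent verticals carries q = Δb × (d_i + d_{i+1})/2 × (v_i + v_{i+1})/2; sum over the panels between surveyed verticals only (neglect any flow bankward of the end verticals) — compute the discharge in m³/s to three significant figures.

3.61 m³/s

Panel 1-2: Δb = 1.2 m, d̄ = (0.40+0.66)/2 = 0.53, v̄ = (0.52+0.62)/2 = 0.57 → q = 1.2×0.53×0.57 = 0.3625 m³/s
Panel 2-3: Δb = 11.8 m, d̄ = (0.66+0.36)/2 = 0.51, v̄ = (0.62+0.46)/2 = 0.54 → q = 11.8×0.51×0.54 = 3.250 m³/s
Q = Σ q = 3.612 m³/s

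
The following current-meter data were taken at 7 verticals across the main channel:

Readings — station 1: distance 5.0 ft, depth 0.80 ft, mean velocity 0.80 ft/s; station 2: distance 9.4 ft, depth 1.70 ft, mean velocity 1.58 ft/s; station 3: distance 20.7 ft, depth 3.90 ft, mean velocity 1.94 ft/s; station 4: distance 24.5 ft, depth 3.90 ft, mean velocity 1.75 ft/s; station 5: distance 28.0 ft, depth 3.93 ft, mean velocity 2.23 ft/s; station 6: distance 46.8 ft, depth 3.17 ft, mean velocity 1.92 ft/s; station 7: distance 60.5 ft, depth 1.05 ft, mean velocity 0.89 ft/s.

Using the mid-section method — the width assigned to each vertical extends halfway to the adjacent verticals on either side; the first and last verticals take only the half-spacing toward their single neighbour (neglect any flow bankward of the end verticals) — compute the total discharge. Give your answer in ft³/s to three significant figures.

w_1 = (9.4 − 5.0)/2 = 2.2 ft; q_1 = 0.80 × 0.80 × 2.2 = 1.408 ft³/s
w_2 = (20.7 − 5.0)/2 = 7.85 ft; q_2 = 1.58 × 1.70 × 7.85 = 21.09 ft³/s
w_3 = (24.5 − 9.4)/2 = 7.55 ft; q_3 = 1.94 × 3.90 × 7.55 = 57.12 ft³/s
w_4 = (28.0 − 20.7)/2 = 3.65 ft; q_4 = 1.75 × 3.90 × 3.65 = 24.91 ft³/s
w_5 = (46.8 − 24.5)/2 = 11.15 ft; q_5 = 2.23 × 3.93 × 11.15 = 97.72 ft³/s
w_6 = (60.5 − 28.0)/2 = 16.25 ft; q_6 = 1.92 × 3.17 × 16.25 = 98.90 ft³/s
w_7 = (60.5 − 46.8)/2 = 6.85 ft; q_7 = 0.89 × 1.05 × 6.85 = 6.401 ft³/s
Q = Σ qᵢ = 307.6 ft³/s

308 ft³/s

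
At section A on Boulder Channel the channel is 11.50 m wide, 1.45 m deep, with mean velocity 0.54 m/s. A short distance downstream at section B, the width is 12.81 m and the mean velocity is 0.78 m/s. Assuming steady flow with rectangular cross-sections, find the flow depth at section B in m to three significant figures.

0.901 m

Q = A₁V₁ = (11.50×1.45) × 0.54 = 9.005 m³/s
d₂ = Q/(b₂ V₂) = 9.005/(12.81×0.78) = 0.9012 m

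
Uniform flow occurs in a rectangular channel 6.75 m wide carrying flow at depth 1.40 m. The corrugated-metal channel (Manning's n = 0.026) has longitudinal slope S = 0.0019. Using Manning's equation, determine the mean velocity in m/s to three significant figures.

A = b·y = 6.75 × 1.40 = 9.450 m²
P = b + 2y = 6.75 + 2×1.40 = 9.550 m
R = A/P = 9.450/9.550 = 0.9895 m
Q = (1/n)·A·R^(2/3)·S^(1/2) = (1/0.026) × 9.450 × 0.9895^(2/3) × 0.0019^(1/2) = 15.73 m³/s
V = Q/A = 15.73/9.450 = 1.665 m/s

1.66 m/s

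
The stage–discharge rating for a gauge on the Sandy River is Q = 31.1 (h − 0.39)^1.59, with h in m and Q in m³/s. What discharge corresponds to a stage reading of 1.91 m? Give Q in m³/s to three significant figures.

Q = 31.1 × (1.91 − 0.39)^1.59 = 31.1 × 1.52^1.59 = 60.52 m³/s

60.5 m³/s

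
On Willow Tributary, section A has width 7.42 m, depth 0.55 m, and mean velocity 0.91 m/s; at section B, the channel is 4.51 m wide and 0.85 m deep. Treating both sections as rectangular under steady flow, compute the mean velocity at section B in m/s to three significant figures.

Q = A₁V₁ = (7.42×0.55) × 0.91 = 3.714 m³/s
A₂ = 4.51 × 0.85 = 3.834 m²
V₂ = Q/A₂ = 3.714/3.834 = 0.9688 m/s

0.969 m/s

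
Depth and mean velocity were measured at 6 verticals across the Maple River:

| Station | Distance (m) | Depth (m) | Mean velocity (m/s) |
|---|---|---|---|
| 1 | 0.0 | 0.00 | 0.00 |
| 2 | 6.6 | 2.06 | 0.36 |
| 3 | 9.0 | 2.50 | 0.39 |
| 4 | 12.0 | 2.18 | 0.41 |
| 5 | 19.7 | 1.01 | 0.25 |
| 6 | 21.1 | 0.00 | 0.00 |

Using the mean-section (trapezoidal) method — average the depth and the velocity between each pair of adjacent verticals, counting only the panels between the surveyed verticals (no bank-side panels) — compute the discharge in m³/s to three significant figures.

Panel 1-2: Δb = 6.6 m, d̄ = (0.00+2.06)/2 = 1.03, v̄ = (0.00+0.36)/2 = 0.18 → q = 6.6×1.03×0.18 = 1.224 m³/s
Panel 2-3: Δb = 2.4 m, d̄ = (2.06+2.50)/2 = 2.28, v̄ = (0.36+0.39)/2 = 0.375 → q = 2.4×2.28×0.375 = 2.052 m³/s
Panel 3-4: Δb = 3 m, d̄ = (2.50+2.18)/2 = 2.34, v̄ = (0.39+0.41)/2 = 0.4 → q = 3×2.34×0.4 = 2.808 m³/s
Panel 4-5: Δb = 7.7 m, d̄ = (2.18+1.01)/2 = 1.595, v̄ = (0.41+0.25)/2 = 0.33 → q = 7.7×1.595×0.33 = 4.053 m³/s
Panel 5-6: Δb = 1.4 m, d̄ = (1.01+0.00)/2 = 0.505, v̄ = (0.25+0.00)/2 = 0.125 → q = 1.4×0.505×0.125 = 0.08838 m³/s
Q = Σ q = 10.22 m³/s

10.2 m³/s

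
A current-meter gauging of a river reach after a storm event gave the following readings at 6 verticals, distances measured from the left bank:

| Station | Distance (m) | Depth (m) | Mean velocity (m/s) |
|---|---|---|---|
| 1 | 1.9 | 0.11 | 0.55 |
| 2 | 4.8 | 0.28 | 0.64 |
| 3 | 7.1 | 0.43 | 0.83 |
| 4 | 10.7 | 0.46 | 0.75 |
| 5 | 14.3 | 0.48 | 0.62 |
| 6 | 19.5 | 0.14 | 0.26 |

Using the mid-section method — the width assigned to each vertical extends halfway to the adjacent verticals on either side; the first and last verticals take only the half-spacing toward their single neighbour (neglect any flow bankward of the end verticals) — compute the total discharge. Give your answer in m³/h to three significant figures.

15300 m³/h

w_1 = (4.8 − 1.9)/2 = 1.45 m; q_1 = 0.55 × 0.11 × 1.45 = 0.08773 m³/s
w_2 = (7.1 − 1.9)/2 = 2.6 m; q_2 = 0.64 × 0.28 × 2.6 = 0.4659 m³/s
w_3 = (10.7 − 4.8)/2 = 2.95 m; q_3 = 0.83 × 0.43 × 2.95 = 1.053 m³/s
w_4 = (14.3 − 7.1)/2 = 3.6 m; q_4 = 0.75 × 0.46 × 3.6 = 1.242 m³/s
w_5 = (19.5 − 10.7)/2 = 4.4 m; q_5 = 0.62 × 0.48 × 4.4 = 1.309 m³/s
w_6 = (19.5 − 14.3)/2 = 2.6 m; q_6 = 0.26 × 0.14 × 2.6 = 0.09464 m³/s
Q = Σ qᵢ = 4.253 m³/s
= 4.253 × 3600 = 15310 m³/h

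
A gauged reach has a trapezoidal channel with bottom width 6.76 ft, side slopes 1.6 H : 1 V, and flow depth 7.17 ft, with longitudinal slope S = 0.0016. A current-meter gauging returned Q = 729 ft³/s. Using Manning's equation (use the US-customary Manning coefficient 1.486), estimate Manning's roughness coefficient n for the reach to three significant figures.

A = (b + z·y)·y = (6.76 + 1.6×7.17)×7.17 = 130.7 ft²
P = b + 2y√(1+z²) = 6.76 + 2×7.17×√(1+1.6²) = 33.82 ft
R = A/P = 130.7/33.82 = 3.866 ft
n = (1.486/Q)·A·R^(2/3)·S^(1/2) = (1.486/729) × 130.7 × 2.463 × 0.04000 = 0.02625

0.0263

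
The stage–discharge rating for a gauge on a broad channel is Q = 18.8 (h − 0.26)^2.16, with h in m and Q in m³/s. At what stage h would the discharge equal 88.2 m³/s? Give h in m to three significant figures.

h − h₀ = (Q/C)^(1/b) = (88.2/18.8)^(1/2.16) = 2.045 m
h = 0.26 + 2.045 = 2.305 m

2.31 m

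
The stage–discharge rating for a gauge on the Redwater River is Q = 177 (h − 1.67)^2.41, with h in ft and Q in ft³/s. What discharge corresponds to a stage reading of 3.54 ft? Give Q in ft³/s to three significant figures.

800 ft³/s

Q = 177 × (3.54 − 1.67)^2.41 = 177 × 1.87^2.41 = 800.0 ft³/s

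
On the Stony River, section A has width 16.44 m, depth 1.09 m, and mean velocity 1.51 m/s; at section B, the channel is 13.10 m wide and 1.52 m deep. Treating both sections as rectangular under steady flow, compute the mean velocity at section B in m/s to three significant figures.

1.36 m/s

Q = A₁V₁ = (16.44×1.09) × 1.51 = 27.06 m³/s
A₂ = 13.10 × 1.52 = 19.91 m²
V₂ = Q/A₂ = 27.06/19.91 = 1.359 m/s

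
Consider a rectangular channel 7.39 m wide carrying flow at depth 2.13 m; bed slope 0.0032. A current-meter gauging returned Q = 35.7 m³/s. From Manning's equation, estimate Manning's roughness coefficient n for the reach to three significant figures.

0.0305

A = b·y = 7.39 × 2.13 = 15.74 m²
P = b + 2y = 7.39 + 2×2.13 = 11.65 m
R = A/P = 15.74/11.65 = 1.351 m
n = (1/Q)·A·R^(2/3)·S^(1/2) = (1/35.7) × 15.74 × 1.222 × 0.05657 = 0.03048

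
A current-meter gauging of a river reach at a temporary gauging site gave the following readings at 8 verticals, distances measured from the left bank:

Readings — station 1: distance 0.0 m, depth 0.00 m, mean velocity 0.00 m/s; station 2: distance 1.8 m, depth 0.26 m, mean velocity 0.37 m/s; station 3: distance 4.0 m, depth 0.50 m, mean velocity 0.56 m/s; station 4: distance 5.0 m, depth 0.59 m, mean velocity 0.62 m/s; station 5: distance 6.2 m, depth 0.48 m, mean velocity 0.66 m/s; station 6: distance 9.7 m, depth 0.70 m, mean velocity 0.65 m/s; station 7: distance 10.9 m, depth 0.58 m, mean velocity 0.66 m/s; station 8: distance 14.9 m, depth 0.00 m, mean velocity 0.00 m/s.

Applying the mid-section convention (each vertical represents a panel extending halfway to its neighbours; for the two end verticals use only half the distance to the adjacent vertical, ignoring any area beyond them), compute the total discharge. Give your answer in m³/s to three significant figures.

w_2 = (4.0 − 0.0)/2 = 2 m; q_2 = 0.37 × 0.26 × 2 = 0.1924 m³/s
w_3 = (5.0 − 1.8)/2 = 1.6 m; q_3 = 0.56 × 0.50 × 1.6 = 0.4480 m³/s
w_4 = (6.2 − 4.0)/2 = 1.1 m; q_4 = 0.62 × 0.59 × 1.1 = 0.4024 m³/s
w_5 = (9.7 − 5.0)/2 = 2.35 m; q_5 = 0.66 × 0.48 × 2.35 = 0.7445 m³/s
w_6 = (10.9 − 6.2)/2 = 2.35 m; q_6 = 0.65 × 0.70 × 2.35 = 1.069 m³/s
w_7 = (14.9 − 9.7)/2 = 2.6 m; q_7 = 0.66 × 0.58 × 2.6 = 0.9953 m³/s
Stations 1, 8 contribute zero (depth or velocity is 0).
Q = Σ qᵢ = 3.852 m³/s

3.85 m³/s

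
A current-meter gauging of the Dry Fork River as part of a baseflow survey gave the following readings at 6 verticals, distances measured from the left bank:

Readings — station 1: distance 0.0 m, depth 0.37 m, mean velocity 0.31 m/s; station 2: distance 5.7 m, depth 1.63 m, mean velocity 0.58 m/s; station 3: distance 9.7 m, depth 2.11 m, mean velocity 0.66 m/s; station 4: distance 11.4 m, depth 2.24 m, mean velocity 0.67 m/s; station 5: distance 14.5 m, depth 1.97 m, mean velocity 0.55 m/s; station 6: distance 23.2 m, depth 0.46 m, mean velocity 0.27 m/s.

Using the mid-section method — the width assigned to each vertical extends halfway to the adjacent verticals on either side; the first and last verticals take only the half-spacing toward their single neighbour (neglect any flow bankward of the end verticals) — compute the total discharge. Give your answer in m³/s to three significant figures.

w_1 = (5.7 − 0.0)/2 = 2.85 m; q_1 = 0.31 × 0.37 × 2.85 = 0.3269 m³/s
w_2 = (9.7 − 0.0)/2 = 4.85 m; q_2 = 0.58 × 1.63 × 4.85 = 4.585 m³/s
w_3 = (11.4 − 5.7)/2 = 2.85 m; q_3 = 0.66 × 2.11 × 2.85 = 3.969 m³/s
w_4 = (14.5 − 9.7)/2 = 2.4 m; q_4 = 0.67 × 2.24 × 2.4 = 3.602 m³/s
w_5 = (23.2 − 11.4)/2 = 5.9 m; q_5 = 0.55 × 1.97 × 5.9 = 6.393 m³/s
w_6 = (23.2 − 14.5)/2 = 4.35 m; q_6 = 0.27 × 0.46 × 4.35 = 0.5403 m³/s
Q = Σ qᵢ = 19.42 m³/s

19.4 m³/s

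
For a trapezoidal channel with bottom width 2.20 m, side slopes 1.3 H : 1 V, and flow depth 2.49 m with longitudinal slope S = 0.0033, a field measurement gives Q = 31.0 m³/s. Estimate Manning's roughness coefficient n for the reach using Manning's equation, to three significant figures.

A = (b + z·y)·y = (2.20 + 1.3×2.49)×2.49 = 13.54 m²
P = b + 2y√(1+z²) = 2.20 + 2×2.49×√(1+1.3²) = 10.37 m
R = A/P = 13.54/10.37 = 1.306 m
n = (1/Q)·A·R^(2/3)·S^(1/2) = (1/31.0) × 13.54 × 1.195 × 0.05745 = 0.02997

0.0300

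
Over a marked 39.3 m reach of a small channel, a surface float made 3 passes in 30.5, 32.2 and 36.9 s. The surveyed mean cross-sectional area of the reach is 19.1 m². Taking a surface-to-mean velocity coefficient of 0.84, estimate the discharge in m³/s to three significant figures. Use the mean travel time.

t̄ = (30.5 + 32.2 + 36.9) / 3 = 33.2 s
v_surface = L / t̄ = 39.3 / 33.2 = 1.184 m/s
v_mean = 0.84 × 1.184 = 0.9943 m/s
Q = A × v_mean = 19.1 × 0.9943 = 18.99 m³/s

19.0 m³/s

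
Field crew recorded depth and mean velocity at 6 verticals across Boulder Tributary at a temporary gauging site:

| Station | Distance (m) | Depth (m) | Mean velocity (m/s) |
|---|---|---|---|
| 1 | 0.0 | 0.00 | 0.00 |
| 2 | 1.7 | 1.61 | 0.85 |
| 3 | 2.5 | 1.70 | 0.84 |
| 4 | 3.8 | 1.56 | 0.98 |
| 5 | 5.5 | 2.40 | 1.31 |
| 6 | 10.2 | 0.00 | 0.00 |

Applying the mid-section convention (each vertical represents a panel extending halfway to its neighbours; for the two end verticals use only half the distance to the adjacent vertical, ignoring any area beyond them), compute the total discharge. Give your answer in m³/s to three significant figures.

15.6 m³/s

w_2 = (2.5 − 0.0)/2 = 1.25 m; q_2 = 0.85 × 1.61 × 1.25 = 1.711 m³/s
w_3 = (3.8 − 1.7)/2 = 1.05 m; q_3 = 0.84 × 1.70 × 1.05 = 1.499 m³/s
w_4 = (5.5 − 2.5)/2 = 1.5 m; q_4 = 0.98 × 1.56 × 1.5 = 2.293 m³/s
w_5 = (10.2 − 3.8)/2 = 3.2 m; q_5 = 1.31 × 2.40 × 3.2 = 10.06 m³/s
Stations 1, 6 contribute zero (depth or velocity is 0).
Q = Σ qᵢ = 15.56 m³/s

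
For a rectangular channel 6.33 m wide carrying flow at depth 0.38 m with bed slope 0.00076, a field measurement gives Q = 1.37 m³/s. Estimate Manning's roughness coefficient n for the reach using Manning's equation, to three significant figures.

A = b·y = 6.33 × 0.38 = 2.405 m²
P = b + 2y = 6.33 + 2×0.38 = 7.090 m
R = A/P = 2.405/7.090 = 0.3393 m
n = (1/Q)·A·R^(2/3)·S^(1/2) = (1/1.37) × 2.405 × 0.4864 × 0.02757 = 0.02355

0.0235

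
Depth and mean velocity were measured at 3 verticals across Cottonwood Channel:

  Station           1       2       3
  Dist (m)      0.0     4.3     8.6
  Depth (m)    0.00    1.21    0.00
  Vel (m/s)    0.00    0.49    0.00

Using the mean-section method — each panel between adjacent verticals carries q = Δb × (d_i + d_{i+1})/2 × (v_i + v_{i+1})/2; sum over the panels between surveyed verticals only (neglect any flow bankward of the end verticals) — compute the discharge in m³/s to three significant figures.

1.27 m³/s

Panel 1-2: Δb = 4.3 m, d̄ = (0.00+1.21)/2 = 0.605, v̄ = (0.00+0.49)/2 = 0.245 → q = 4.3×0.605×0.245 = 0.6374 m³/s
Panel 2-3: Δb = 4.3 m, d̄ = (1.21+0.00)/2 = 0.605, v̄ = (0.49+0.00)/2 = 0.245 → q = 4.3×0.605×0.245 = 0.6374 m³/s
Q = Σ q = 1.275 m³/s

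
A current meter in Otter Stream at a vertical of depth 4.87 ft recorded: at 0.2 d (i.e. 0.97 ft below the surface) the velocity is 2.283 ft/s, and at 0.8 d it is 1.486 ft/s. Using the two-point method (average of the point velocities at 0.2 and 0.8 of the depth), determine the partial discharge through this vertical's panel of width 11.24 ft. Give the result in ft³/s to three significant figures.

v̄ = (2.283 + 1.486) / 2 = 1.885 ft/s
q = v̄ × d × w = 1.885 × 4.87 × 11.24 = 103.2 ft³/s

103 ft³/s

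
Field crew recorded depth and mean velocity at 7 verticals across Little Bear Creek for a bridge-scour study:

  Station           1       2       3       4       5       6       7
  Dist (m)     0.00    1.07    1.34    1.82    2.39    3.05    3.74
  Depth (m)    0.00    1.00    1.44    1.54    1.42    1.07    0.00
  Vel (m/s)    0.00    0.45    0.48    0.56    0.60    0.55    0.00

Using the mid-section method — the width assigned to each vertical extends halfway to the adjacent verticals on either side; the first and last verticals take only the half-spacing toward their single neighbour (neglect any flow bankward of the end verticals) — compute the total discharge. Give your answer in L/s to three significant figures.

1930 L/s

w_2 = (1.34 − 0.00)/2 = 0.67 m; q_2 = 0.45 × 1.00 × 0.67 = 0.3015 m³/s
w_3 = (1.82 − 1.07)/2 = 0.375 m; q_3 = 0.48 × 1.44 × 0.375 = 0.2592 m³/s
w_4 = (2.39 − 1.34)/2 = 0.525 m; q_4 = 0.56 × 1.54 × 0.525 = 0.4528 m³/s
w_5 = (3.05 − 1.82)/2 = 0.615 m; q_5 = 0.60 × 1.42 × 0.615 = 0.5240 m³/s
w_6 = (3.74 − 2.39)/2 = 0.675 m; q_6 = 0.55 × 1.07 × 0.675 = 0.3972 m³/s
Stations 1, 7 contribute zero (depth or velocity is 0).
Q = Σ qᵢ = 1.935 m³/s
= 1.935 × 1000 = 1935 L/s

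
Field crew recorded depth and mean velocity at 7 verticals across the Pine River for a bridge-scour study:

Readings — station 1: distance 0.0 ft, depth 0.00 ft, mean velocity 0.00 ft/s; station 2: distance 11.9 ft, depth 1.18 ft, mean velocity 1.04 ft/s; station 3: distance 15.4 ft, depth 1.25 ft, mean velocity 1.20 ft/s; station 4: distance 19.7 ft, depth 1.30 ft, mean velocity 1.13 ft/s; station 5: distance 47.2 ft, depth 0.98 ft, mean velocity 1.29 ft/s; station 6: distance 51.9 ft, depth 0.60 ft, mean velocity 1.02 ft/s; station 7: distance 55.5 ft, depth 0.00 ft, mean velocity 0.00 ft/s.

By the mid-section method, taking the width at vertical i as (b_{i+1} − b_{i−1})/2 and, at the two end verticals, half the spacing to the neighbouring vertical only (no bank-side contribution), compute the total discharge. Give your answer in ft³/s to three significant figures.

61.5 ft³/s

w_2 = (15.4 − 0.0)/2 = 7.7 ft; q_2 = 1.04 × 1.18 × 7.7 = 9.449 ft³/s
w_3 = (19.7 − 11.9)/2 = 3.9 ft; q_3 = 1.20 × 1.25 × 3.9 = 5.850 ft³/s
w_4 = (47.2 − 15.4)/2 = 15.9 ft; q_4 = 1.13 × 1.30 × 15.9 = 23.36 ft³/s
w_5 = (51.9 − 19.7)/2 = 16.1 ft; q_5 = 1.29 × 0.98 × 16.1 = 20.35 ft³/s
w_6 = (55.5 − 47.2)/2 = 4.15 ft; q_6 = 1.02 × 0.60 × 4.15 = 2.540 ft³/s
Stations 1, 7 contribute zero (depth or velocity is 0).
Q = Σ qᵢ = 61.55 ft³/s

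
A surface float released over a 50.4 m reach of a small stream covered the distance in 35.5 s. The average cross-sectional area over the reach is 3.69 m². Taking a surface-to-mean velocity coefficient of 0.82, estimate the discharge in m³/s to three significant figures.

v_surface = L / t̄ = 50.4 / 35.5 = 1.420 m/s
v_mean = 0.82 × 1.420 = 1.164 m/s
Q = A × v_mean = 3.69 × 1.164 = 4.296 m³/s

4.30 m³/s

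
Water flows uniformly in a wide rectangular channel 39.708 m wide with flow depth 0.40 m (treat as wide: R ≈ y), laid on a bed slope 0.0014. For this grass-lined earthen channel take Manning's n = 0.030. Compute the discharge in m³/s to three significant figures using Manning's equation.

A = b·y = 39.708 × 0.40 = 15.88 m²
Wide channel: R ≈ y = 0.40 m
Q = (1/n)·A·R^(2/3)·S^(1/2) = (1/0.030) × 15.88 × 0.4000^(2/3) × 0.0014^(1/2) = 10.75 m³/s

10.8 m³/s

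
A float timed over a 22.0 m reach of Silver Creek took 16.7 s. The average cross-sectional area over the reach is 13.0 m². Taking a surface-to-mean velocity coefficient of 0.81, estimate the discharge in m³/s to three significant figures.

v_surface = L / t̄ = 22.0 / 16.7 = 1.317 m/s
v_mean = 0.81 × 1.317 = 1.067 m/s
Q = A × v_mean = 13.0 × 1.067 = 13.87 m³/s

13.9 m³/s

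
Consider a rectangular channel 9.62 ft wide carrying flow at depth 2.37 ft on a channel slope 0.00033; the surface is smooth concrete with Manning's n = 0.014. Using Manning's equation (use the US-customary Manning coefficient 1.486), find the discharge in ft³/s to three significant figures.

59.8 ft³/s

A = b·y = 9.62 × 2.37 = 22.80 ft²
P = b + 2y = 9.62 + 2×2.37 = 14.36 ft
R = A/P = 22.80/14.36 = 1.588 ft
Q = (1.486/n)·A·R^(2/3)·S^(1/2) = (1.486/0.014) × 22.80 × 1.588^(2/3) × 0.00033^(1/2) = 59.83 ft³/s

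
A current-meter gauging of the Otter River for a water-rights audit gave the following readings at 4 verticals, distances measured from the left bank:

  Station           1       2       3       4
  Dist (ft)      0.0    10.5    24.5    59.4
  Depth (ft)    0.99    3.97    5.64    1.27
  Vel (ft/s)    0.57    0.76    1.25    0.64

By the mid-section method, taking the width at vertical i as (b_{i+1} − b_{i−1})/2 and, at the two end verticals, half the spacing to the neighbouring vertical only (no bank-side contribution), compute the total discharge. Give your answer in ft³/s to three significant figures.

226 ft³/s

w_1 = (10.5 − 0.0)/2 = 5.25 ft; q_1 = 0.57 × 0.99 × 5.25 = 2.963 ft³/s
w_2 = (24.5 − 0.0)/2 = 12.25 ft; q_2 = 0.76 × 3.97 × 12.25 = 36.96 ft³/s
w_3 = (59.4 − 10.5)/2 = 24.45 ft; q_3 = 1.25 × 5.64 × 24.45 = 172.4 ft³/s
w_4 = (59.4 − 24.5)/2 = 17.45 ft; q_4 = 0.64 × 1.27 × 17.45 = 14.18 ft³/s
Q = Σ qᵢ = 226.5 ft³/s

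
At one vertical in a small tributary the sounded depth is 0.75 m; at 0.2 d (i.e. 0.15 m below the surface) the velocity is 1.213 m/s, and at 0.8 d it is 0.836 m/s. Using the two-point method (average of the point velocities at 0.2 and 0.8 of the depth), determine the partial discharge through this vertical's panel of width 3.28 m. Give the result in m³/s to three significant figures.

v̄ = (1.213 + 0.836) / 2 = 1.025 m/s
q = v̄ × d × w = 1.025 × 0.75 × 3.28 = 2.520 m³/s

2.52 m³/s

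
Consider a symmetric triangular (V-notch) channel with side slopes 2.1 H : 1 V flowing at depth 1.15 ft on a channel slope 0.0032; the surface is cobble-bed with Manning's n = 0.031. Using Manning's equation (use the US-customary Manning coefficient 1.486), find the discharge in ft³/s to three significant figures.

A = z·y² = 2.1×1.15² = 2.777 ft²
P = 2y√(1+z²) = 2×1.15×√(1+2.1²) = 5.350 ft
R = A/P = 2.777/5.350 = 0.5191 ft
Q = (1.486/n)·A·R^(2/3)·S^(1/2) = (1.486/0.031) × 2.777 × 0.5191^(2/3) × 0.0032^(1/2) = 4.865 ft³/s

4.86 ft³/s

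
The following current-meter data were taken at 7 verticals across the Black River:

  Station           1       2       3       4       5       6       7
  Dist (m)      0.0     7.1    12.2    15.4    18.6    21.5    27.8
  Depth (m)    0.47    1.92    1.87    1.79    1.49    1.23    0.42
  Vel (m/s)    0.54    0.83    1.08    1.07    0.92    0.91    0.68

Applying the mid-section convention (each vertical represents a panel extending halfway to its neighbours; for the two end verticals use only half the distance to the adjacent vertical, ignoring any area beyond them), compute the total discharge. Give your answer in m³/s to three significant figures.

w_1 = (7.1 − 0.0)/2 = 3.55 m; q_1 = 0.54 × 0.47 × 3.55 = 0.9010 m³/s
w_2 = (12.2 − 0.0)/2 = 6.1 m; q_2 = 0.83 × 1.92 × 6.1 = 9.721 m³/s
w_3 = (15.4 − 7.1)/2 = 4.15 m; q_3 = 1.08 × 1.87 × 4.15 = 8.381 m³/s
w_4 = (18.6 − 12.2)/2 = 3.2 m; q_4 = 1.07 × 1.79 × 3.2 = 6.129 m³/s
w_5 = (21.5 − 15.4)/2 = 3.05 m; q_5 = 0.92 × 1.49 × 3.05 = 4.181 m³/s
w_6 = (27.8 − 18.6)/2 = 4.6 m; q_6 = 0.91 × 1.23 × 4.6 = 5.149 m³/s
w_7 = (27.8 − 21.5)/2 = 3.15 m; q_7 = 0.68 × 0.42 × 3.15 = 0.8996 m³/s
Q = Σ qᵢ = 35.36 m³/s

35.4 m³/s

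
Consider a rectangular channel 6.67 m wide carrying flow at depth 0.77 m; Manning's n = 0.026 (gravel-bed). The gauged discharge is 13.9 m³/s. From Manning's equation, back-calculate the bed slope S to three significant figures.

0.00926

A = b·y = 6.67 × 0.77 = 5.136 m²
P = b + 2y = 6.67 + 2×0.77 = 8.210 m
R = A/P = 5.136/8.210 = 0.6256 m
S = (Q·n / (1·A·R^(2/3)))² = (13.9×0.026 / (1×5.136×0.7314))² = 0.009255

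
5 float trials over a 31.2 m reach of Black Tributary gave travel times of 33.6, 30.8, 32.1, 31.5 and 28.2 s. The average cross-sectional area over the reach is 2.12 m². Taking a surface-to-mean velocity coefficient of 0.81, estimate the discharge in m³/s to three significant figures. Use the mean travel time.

t̄ = (33.6 + 30.8 + 32.1 + 31.5 + 28.2) / 5 = 31.24 s
v_surface = L / t̄ = 31.2 / 31.24 = 0.9987 m/s
v_mean = 0.81 × 0.9987 = 0.8090 m/s
Q = A × v_mean = 2.12 × 0.8090 = 1.715 m³/s

1.72 m³/s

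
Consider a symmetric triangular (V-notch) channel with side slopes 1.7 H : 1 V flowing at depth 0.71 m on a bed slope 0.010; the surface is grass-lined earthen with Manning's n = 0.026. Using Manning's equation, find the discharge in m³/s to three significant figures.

1.50 m³/s

A = z·y² = 1.7×0.71² = 0.8570 m²
P = 2y√(1+z²) = 2×0.71×√(1+1.7²) = 2.801 m
R = A/P = 0.8570/2.801 = 0.3060 m
Q = (1/n)·A·R^(2/3)·S^(1/2) = (1/0.026) × 0.8570 × 0.3060^(2/3) × 0.010^(1/2) = 1.497 m³/s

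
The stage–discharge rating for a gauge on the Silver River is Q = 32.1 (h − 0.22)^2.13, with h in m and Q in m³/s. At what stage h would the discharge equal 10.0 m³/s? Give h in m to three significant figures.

0.798 m

h − h₀ = (Q/C)^(1/b) = (10.0/32.1)^(1/2.13) = 0.5784 m
h = 0.22 + 0.5784 = 0.7984 m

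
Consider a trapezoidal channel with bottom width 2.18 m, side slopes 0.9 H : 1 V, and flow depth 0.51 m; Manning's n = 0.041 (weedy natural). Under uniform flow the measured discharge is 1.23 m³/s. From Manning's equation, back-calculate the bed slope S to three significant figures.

0.00512

A = (b + z·y)·y = (2.18 + 0.9×0.51)×0.51 = 1.346 m²
P = b + 2y√(1+z²) = 2.18 + 2×0.51×√(1+0.9²) = 3.552 m
R = A/P = 1.346/3.552 = 0.3789 m
S = (Q·n / (1·A·R^(2/3)))² = (1.23×0.041 / (1×1.346×0.5236))² = 0.005121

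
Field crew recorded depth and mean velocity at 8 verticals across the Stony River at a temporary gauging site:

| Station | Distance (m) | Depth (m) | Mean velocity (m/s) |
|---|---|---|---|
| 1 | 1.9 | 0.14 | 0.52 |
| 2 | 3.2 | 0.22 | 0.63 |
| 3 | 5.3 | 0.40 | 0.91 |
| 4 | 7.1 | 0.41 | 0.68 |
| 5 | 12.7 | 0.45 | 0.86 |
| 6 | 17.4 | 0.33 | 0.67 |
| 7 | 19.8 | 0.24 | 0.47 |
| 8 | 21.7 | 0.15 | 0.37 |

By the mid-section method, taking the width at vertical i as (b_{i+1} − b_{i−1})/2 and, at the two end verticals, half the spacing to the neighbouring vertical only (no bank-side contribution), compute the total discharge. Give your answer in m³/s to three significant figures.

5.10 m³/s

w_1 = (3.2 − 1.9)/2 = 0.65 m; q_1 = 0.52 × 0.14 × 0.65 = 0.04732 m³/s
w_2 = (5.3 − 1.9)/2 = 1.7 m; q_2 = 0.63 × 0.22 × 1.7 = 0.2356 m³/s
w_3 = (7.1 − 3.2)/2 = 1.95 m; q_3 = 0.91 × 0.40 × 1.95 = 0.7098 m³/s
w_4 = (12.7 − 5.3)/2 = 3.7 m; q_4 = 0.68 × 0.41 × 3.7 = 1.032 m³/s
w_5 = (17.4 − 7.1)/2 = 5.15 m; q_5 = 0.86 × 0.45 × 5.15 = 1.993 m³/s
w_6 = (19.8 − 12.7)/2 = 3.55 m; q_6 = 0.67 × 0.33 × 3.55 = 0.7849 m³/s
w_7 = (21.7 − 17.4)/2 = 2.15 m; q_7 = 0.47 × 0.24 × 2.15 = 0.2425 m³/s
w_8 = (21.7 − 19.8)/2 = 0.95 m; q_8 = 0.37 × 0.15 × 0.95 = 0.05273 m³/s
Q = Σ qᵢ = 5.098 m³/s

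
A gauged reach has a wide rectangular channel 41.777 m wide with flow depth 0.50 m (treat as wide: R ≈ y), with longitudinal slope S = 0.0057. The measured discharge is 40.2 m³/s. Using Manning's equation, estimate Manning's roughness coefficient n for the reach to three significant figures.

A = b·y = 41.777 × 0.50 = 20.89 m²
Wide channel: R ≈ y = 0.50 m
n = (1/Q)·A·R^(2/3)·S^(1/2) = (1/40.2) × 20.89 × 0.6300 × 0.07550 = 0.02471

0.0247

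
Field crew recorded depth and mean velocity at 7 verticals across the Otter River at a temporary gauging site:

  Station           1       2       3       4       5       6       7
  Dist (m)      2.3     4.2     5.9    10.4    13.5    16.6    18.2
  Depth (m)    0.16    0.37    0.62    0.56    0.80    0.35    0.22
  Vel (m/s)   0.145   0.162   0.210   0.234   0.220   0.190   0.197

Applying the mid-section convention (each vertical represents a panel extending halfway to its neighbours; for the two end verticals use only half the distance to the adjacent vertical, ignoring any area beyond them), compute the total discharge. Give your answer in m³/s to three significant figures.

1.77 m³/s

w_1 = (4.2 − 2.3)/2 = 0.95 m; q_1 = 0.145 × 0.16 × 0.95 = 0.02204 m³/s
w_2 = (5.9 − 2.3)/2 = 1.8 m; q_2 = 0.162 × 0.37 × 1.8 = 0.1079 m³/s
w_3 = (10.4 − 4.2)/2 = 3.1 m; q_3 = 0.210 × 0.62 × 3.1 = 0.4036 m³/s
w_4 = (13.5 − 5.9)/2 = 3.8 m; q_4 = 0.234 × 0.56 × 3.8 = 0.4980 m³/s
w_5 = (16.6 − 10.4)/2 = 3.1 m; q_5 = 0.220 × 0.80 × 3.1 = 0.5456 m³/s
w_6 = (18.2 − 13.5)/2 = 2.35 m; q_6 = 0.190 × 0.35 × 2.35 = 0.1563 m³/s
w_7 = (18.2 − 16.6)/2 = 0.8 m; q_7 = 0.197 × 0.22 × 0.8 = 0.03467 m³/s
Q = Σ qᵢ = 1.768 m³/s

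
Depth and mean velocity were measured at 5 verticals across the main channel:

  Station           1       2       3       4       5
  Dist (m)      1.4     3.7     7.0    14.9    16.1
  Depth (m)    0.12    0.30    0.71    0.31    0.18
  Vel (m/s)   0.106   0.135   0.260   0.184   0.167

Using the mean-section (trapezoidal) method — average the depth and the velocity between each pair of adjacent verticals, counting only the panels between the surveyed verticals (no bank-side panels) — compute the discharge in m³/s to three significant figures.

Panel 1-2: Δb = 2.3 m, d̄ = (0.12+0.30)/2 = 0.21, v̄ = (0.106+0.135)/2 = 0.1205 → q = 2.3×0.21×0.1205 = 0.05820 m³/s
Panel 2-3: Δb = 3.3 m, d̄ = (0.30+0.71)/2 = 0.505, v̄ = (0.135+0.260)/2 = 0.1975 → q = 3.3×0.505×0.1975 = 0.3291 m³/s
Panel 3-4: Δb = 7.9 m, d̄ = (0.71+0.31)/2 = 0.51, v̄ = (0.260+0.184)/2 = 0.222 → q = 7.9×0.51×0.222 = 0.8944 m³/s
Panel 4-5: Δb = 1.2 m, d̄ = (0.31+0.18)/2 = 0.245, v̄ = (0.184+0.167)/2 = 0.1755 → q = 1.2×0.245×0.1755 = 0.05160 m³/s
Q = Σ q = 1.333 m³/s

1.33 m³/s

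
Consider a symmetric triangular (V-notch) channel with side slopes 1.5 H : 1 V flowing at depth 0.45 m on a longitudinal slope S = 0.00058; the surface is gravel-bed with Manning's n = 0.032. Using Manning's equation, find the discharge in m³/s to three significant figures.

0.0748 m³/s

A = z·y² = 1.5×0.45² = 0.3038 m²
P = 2y√(1+z²) = 2×0.45×√(1+1.5²) = 1.622 m
R = A/P = 0.3038/1.622 = 0.1872 m
Q = (1/n)·A·R^(2/3)·S^(1/2) = (1/0.032) × 0.3038 × 0.1872^(2/3) × 0.00058^(1/2) = 0.07481 m³/s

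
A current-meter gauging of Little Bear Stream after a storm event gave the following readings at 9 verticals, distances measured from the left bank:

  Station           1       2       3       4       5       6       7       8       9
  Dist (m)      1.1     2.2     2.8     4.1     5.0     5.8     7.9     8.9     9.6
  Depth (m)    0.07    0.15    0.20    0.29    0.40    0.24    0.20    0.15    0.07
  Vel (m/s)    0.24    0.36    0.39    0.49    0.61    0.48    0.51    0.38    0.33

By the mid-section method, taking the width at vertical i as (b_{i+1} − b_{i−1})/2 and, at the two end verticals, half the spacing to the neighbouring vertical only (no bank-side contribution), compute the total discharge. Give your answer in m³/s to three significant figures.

w_1 = (2.2 − 1.1)/2 = 0.55 m; q_1 = 0.24 × 0.07 × 0.55 = 0.009240 m³/s
w_2 = (2.8 − 1.1)/2 = 0.85 m; q_2 = 0.36 × 0.15 × 0.85 = 0.04590 m³/s
w_3 = (4.1 − 2.2)/2 = 0.95 m; q_3 = 0.39 × 0.20 × 0.95 = 0.07410 m³/s
w_4 = (5.0 − 2.8)/2 = 1.1 m; q_4 = 0.49 × 0.29 × 1.1 = 0.1563 m³/s
w_5 = (5.8 − 4.1)/2 = 0.85 m; q_5 = 0.61 × 0.40 × 0.85 = 0.2074 m³/s
w_6 = (7.9 − 5.0)/2 = 1.45 m; q_6 = 0.48 × 0.24 × 1.45 = 0.1670 m³/s
w_7 = (8.9 − 5.8)/2 = 1.55 m; q_7 = 0.51 × 0.20 × 1.55 = 0.1581 m³/s
w_8 = (9.6 − 7.9)/2 = 0.85 m; q_8 = 0.38 × 0.15 × 0.85 = 0.04845 m³/s
w_9 = (9.6 − 8.9)/2 = 0.35 m; q_9 = 0.33 × 0.07 × 0.35 = 0.008085 m³/s
Q = Σ qᵢ = 0.8746 m³/s

0.875 m³/s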